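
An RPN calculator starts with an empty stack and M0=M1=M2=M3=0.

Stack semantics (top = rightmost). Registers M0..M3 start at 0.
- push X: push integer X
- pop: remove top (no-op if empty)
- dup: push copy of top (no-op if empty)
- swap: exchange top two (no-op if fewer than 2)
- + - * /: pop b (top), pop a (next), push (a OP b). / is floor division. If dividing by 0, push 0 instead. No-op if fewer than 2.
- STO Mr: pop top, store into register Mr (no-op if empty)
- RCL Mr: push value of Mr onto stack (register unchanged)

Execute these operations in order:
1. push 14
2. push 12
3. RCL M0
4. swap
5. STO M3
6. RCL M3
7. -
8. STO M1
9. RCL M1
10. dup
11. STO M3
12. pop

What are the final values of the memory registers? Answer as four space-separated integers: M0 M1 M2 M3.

After op 1 (push 14): stack=[14] mem=[0,0,0,0]
After op 2 (push 12): stack=[14,12] mem=[0,0,0,0]
After op 3 (RCL M0): stack=[14,12,0] mem=[0,0,0,0]
After op 4 (swap): stack=[14,0,12] mem=[0,0,0,0]
After op 5 (STO M3): stack=[14,0] mem=[0,0,0,12]
After op 6 (RCL M3): stack=[14,0,12] mem=[0,0,0,12]
After op 7 (-): stack=[14,-12] mem=[0,0,0,12]
After op 8 (STO M1): stack=[14] mem=[0,-12,0,12]
After op 9 (RCL M1): stack=[14,-12] mem=[0,-12,0,12]
After op 10 (dup): stack=[14,-12,-12] mem=[0,-12,0,12]
After op 11 (STO M3): stack=[14,-12] mem=[0,-12,0,-12]
After op 12 (pop): stack=[14] mem=[0,-12,0,-12]

Answer: 0 -12 0 -12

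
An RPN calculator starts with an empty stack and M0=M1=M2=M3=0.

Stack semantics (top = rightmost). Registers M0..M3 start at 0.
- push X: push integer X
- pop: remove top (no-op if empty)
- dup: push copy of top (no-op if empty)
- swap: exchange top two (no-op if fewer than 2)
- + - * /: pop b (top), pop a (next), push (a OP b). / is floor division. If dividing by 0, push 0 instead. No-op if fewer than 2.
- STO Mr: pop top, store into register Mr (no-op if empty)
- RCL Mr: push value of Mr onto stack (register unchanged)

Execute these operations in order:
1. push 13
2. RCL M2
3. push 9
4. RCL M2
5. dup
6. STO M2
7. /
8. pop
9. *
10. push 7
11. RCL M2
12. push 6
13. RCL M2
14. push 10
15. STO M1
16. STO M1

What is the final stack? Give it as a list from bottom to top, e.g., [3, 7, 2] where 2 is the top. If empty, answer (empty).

After op 1 (push 13): stack=[13] mem=[0,0,0,0]
After op 2 (RCL M2): stack=[13,0] mem=[0,0,0,0]
After op 3 (push 9): stack=[13,0,9] mem=[0,0,0,0]
After op 4 (RCL M2): stack=[13,0,9,0] mem=[0,0,0,0]
After op 5 (dup): stack=[13,0,9,0,0] mem=[0,0,0,0]
After op 6 (STO M2): stack=[13,0,9,0] mem=[0,0,0,0]
After op 7 (/): stack=[13,0,0] mem=[0,0,0,0]
After op 8 (pop): stack=[13,0] mem=[0,0,0,0]
After op 9 (*): stack=[0] mem=[0,0,0,0]
After op 10 (push 7): stack=[0,7] mem=[0,0,0,0]
After op 11 (RCL M2): stack=[0,7,0] mem=[0,0,0,0]
After op 12 (push 6): stack=[0,7,0,6] mem=[0,0,0,0]
After op 13 (RCL M2): stack=[0,7,0,6,0] mem=[0,0,0,0]
After op 14 (push 10): stack=[0,7,0,6,0,10] mem=[0,0,0,0]
After op 15 (STO M1): stack=[0,7,0,6,0] mem=[0,10,0,0]
After op 16 (STO M1): stack=[0,7,0,6] mem=[0,0,0,0]

Answer: [0, 7, 0, 6]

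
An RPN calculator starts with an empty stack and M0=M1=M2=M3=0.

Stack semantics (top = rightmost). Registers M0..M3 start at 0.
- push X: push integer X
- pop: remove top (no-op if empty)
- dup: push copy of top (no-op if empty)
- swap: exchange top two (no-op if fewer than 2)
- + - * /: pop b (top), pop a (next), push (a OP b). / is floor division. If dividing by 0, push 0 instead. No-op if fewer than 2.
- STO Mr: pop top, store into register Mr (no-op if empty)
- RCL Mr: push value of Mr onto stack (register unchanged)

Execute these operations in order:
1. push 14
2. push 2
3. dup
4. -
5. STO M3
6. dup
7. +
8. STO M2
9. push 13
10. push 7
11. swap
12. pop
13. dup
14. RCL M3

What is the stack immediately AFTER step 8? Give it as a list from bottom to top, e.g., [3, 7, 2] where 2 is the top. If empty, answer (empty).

After op 1 (push 14): stack=[14] mem=[0,0,0,0]
After op 2 (push 2): stack=[14,2] mem=[0,0,0,0]
After op 3 (dup): stack=[14,2,2] mem=[0,0,0,0]
After op 4 (-): stack=[14,0] mem=[0,0,0,0]
After op 5 (STO M3): stack=[14] mem=[0,0,0,0]
After op 6 (dup): stack=[14,14] mem=[0,0,0,0]
After op 7 (+): stack=[28] mem=[0,0,0,0]
After op 8 (STO M2): stack=[empty] mem=[0,0,28,0]

(empty)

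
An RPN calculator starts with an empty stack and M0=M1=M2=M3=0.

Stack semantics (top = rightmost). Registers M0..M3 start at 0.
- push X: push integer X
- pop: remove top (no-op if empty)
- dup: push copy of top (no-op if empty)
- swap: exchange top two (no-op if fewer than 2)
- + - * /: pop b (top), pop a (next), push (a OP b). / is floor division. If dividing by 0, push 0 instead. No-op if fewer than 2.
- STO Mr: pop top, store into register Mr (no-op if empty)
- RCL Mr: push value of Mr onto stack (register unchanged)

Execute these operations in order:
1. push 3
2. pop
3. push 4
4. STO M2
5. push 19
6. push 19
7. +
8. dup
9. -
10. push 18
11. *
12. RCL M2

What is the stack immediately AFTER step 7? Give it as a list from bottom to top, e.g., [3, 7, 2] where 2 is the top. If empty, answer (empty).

After op 1 (push 3): stack=[3] mem=[0,0,0,0]
After op 2 (pop): stack=[empty] mem=[0,0,0,0]
After op 3 (push 4): stack=[4] mem=[0,0,0,0]
After op 4 (STO M2): stack=[empty] mem=[0,0,4,0]
After op 5 (push 19): stack=[19] mem=[0,0,4,0]
After op 6 (push 19): stack=[19,19] mem=[0,0,4,0]
After op 7 (+): stack=[38] mem=[0,0,4,0]

[38]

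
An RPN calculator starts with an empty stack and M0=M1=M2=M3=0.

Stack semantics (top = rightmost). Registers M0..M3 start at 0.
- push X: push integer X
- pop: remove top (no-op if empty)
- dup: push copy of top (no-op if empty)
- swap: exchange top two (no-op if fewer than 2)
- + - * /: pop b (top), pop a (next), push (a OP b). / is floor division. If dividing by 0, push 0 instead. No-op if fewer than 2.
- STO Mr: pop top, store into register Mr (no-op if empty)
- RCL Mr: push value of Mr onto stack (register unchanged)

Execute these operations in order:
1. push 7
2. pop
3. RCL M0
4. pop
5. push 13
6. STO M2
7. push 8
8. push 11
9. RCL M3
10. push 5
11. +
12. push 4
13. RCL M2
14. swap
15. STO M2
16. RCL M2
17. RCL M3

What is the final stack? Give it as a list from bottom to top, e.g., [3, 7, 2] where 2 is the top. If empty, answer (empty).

Answer: [8, 11, 5, 13, 4, 0]

Derivation:
After op 1 (push 7): stack=[7] mem=[0,0,0,0]
After op 2 (pop): stack=[empty] mem=[0,0,0,0]
After op 3 (RCL M0): stack=[0] mem=[0,0,0,0]
After op 4 (pop): stack=[empty] mem=[0,0,0,0]
After op 5 (push 13): stack=[13] mem=[0,0,0,0]
After op 6 (STO M2): stack=[empty] mem=[0,0,13,0]
After op 7 (push 8): stack=[8] mem=[0,0,13,0]
After op 8 (push 11): stack=[8,11] mem=[0,0,13,0]
After op 9 (RCL M3): stack=[8,11,0] mem=[0,0,13,0]
After op 10 (push 5): stack=[8,11,0,5] mem=[0,0,13,0]
After op 11 (+): stack=[8,11,5] mem=[0,0,13,0]
After op 12 (push 4): stack=[8,11,5,4] mem=[0,0,13,0]
After op 13 (RCL M2): stack=[8,11,5,4,13] mem=[0,0,13,0]
After op 14 (swap): stack=[8,11,5,13,4] mem=[0,0,13,0]
After op 15 (STO M2): stack=[8,11,5,13] mem=[0,0,4,0]
After op 16 (RCL M2): stack=[8,11,5,13,4] mem=[0,0,4,0]
After op 17 (RCL M3): stack=[8,11,5,13,4,0] mem=[0,0,4,0]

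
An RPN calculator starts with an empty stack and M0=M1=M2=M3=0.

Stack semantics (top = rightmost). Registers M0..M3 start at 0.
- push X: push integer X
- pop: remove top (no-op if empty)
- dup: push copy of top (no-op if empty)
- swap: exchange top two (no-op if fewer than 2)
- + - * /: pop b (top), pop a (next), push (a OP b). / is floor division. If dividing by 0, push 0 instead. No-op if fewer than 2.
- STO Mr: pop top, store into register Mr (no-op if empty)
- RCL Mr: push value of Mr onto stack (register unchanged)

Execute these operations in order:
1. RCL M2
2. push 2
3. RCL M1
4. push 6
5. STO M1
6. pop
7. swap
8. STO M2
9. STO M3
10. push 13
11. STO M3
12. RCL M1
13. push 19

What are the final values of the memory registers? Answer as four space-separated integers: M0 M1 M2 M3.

Answer: 0 6 0 13

Derivation:
After op 1 (RCL M2): stack=[0] mem=[0,0,0,0]
After op 2 (push 2): stack=[0,2] mem=[0,0,0,0]
After op 3 (RCL M1): stack=[0,2,0] mem=[0,0,0,0]
After op 4 (push 6): stack=[0,2,0,6] mem=[0,0,0,0]
After op 5 (STO M1): stack=[0,2,0] mem=[0,6,0,0]
After op 6 (pop): stack=[0,2] mem=[0,6,0,0]
After op 7 (swap): stack=[2,0] mem=[0,6,0,0]
After op 8 (STO M2): stack=[2] mem=[0,6,0,0]
After op 9 (STO M3): stack=[empty] mem=[0,6,0,2]
After op 10 (push 13): stack=[13] mem=[0,6,0,2]
After op 11 (STO M3): stack=[empty] mem=[0,6,0,13]
After op 12 (RCL M1): stack=[6] mem=[0,6,0,13]
After op 13 (push 19): stack=[6,19] mem=[0,6,0,13]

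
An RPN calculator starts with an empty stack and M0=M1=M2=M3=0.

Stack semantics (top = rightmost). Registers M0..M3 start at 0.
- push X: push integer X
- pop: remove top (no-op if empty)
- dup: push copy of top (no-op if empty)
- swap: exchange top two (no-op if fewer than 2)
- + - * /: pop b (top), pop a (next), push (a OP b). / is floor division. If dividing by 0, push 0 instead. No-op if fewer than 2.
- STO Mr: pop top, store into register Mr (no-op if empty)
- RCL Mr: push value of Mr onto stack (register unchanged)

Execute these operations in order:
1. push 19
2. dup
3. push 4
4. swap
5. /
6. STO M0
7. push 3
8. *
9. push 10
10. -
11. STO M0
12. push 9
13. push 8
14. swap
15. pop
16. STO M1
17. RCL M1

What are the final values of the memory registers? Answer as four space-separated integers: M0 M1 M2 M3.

After op 1 (push 19): stack=[19] mem=[0,0,0,0]
After op 2 (dup): stack=[19,19] mem=[0,0,0,0]
After op 3 (push 4): stack=[19,19,4] mem=[0,0,0,0]
After op 4 (swap): stack=[19,4,19] mem=[0,0,0,0]
After op 5 (/): stack=[19,0] mem=[0,0,0,0]
After op 6 (STO M0): stack=[19] mem=[0,0,0,0]
After op 7 (push 3): stack=[19,3] mem=[0,0,0,0]
After op 8 (*): stack=[57] mem=[0,0,0,0]
After op 9 (push 10): stack=[57,10] mem=[0,0,0,0]
After op 10 (-): stack=[47] mem=[0,0,0,0]
After op 11 (STO M0): stack=[empty] mem=[47,0,0,0]
After op 12 (push 9): stack=[9] mem=[47,0,0,0]
After op 13 (push 8): stack=[9,8] mem=[47,0,0,0]
After op 14 (swap): stack=[8,9] mem=[47,0,0,0]
After op 15 (pop): stack=[8] mem=[47,0,0,0]
After op 16 (STO M1): stack=[empty] mem=[47,8,0,0]
After op 17 (RCL M1): stack=[8] mem=[47,8,0,0]

Answer: 47 8 0 0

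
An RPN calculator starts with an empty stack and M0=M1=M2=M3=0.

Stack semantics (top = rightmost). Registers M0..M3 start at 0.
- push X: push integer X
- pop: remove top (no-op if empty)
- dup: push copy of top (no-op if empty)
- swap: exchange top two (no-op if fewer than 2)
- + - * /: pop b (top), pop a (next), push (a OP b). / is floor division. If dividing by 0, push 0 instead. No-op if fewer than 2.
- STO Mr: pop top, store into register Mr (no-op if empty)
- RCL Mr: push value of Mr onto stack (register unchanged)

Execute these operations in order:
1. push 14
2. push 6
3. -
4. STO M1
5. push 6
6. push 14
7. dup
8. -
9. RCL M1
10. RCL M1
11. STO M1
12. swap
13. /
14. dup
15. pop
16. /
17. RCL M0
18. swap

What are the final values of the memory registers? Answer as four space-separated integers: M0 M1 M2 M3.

Answer: 0 8 0 0

Derivation:
After op 1 (push 14): stack=[14] mem=[0,0,0,0]
After op 2 (push 6): stack=[14,6] mem=[0,0,0,0]
After op 3 (-): stack=[8] mem=[0,0,0,0]
After op 4 (STO M1): stack=[empty] mem=[0,8,0,0]
After op 5 (push 6): stack=[6] mem=[0,8,0,0]
After op 6 (push 14): stack=[6,14] mem=[0,8,0,0]
After op 7 (dup): stack=[6,14,14] mem=[0,8,0,0]
After op 8 (-): stack=[6,0] mem=[0,8,0,0]
After op 9 (RCL M1): stack=[6,0,8] mem=[0,8,0,0]
After op 10 (RCL M1): stack=[6,0,8,8] mem=[0,8,0,0]
After op 11 (STO M1): stack=[6,0,8] mem=[0,8,0,0]
After op 12 (swap): stack=[6,8,0] mem=[0,8,0,0]
After op 13 (/): stack=[6,0] mem=[0,8,0,0]
After op 14 (dup): stack=[6,0,0] mem=[0,8,0,0]
After op 15 (pop): stack=[6,0] mem=[0,8,0,0]
After op 16 (/): stack=[0] mem=[0,8,0,0]
After op 17 (RCL M0): stack=[0,0] mem=[0,8,0,0]
After op 18 (swap): stack=[0,0] mem=[0,8,0,0]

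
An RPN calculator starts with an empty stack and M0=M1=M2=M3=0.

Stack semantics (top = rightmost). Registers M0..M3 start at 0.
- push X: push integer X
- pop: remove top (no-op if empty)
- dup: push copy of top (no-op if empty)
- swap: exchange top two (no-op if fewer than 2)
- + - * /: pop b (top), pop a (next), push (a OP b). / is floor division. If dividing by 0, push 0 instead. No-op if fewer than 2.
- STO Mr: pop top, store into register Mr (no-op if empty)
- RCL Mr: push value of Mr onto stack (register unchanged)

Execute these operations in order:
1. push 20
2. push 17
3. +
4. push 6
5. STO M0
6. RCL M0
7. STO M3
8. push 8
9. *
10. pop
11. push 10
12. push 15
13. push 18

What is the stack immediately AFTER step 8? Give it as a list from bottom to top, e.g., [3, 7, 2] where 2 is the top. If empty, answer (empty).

After op 1 (push 20): stack=[20] mem=[0,0,0,0]
After op 2 (push 17): stack=[20,17] mem=[0,0,0,0]
After op 3 (+): stack=[37] mem=[0,0,0,0]
After op 4 (push 6): stack=[37,6] mem=[0,0,0,0]
After op 5 (STO M0): stack=[37] mem=[6,0,0,0]
After op 6 (RCL M0): stack=[37,6] mem=[6,0,0,0]
After op 7 (STO M3): stack=[37] mem=[6,0,0,6]
After op 8 (push 8): stack=[37,8] mem=[6,0,0,6]

[37, 8]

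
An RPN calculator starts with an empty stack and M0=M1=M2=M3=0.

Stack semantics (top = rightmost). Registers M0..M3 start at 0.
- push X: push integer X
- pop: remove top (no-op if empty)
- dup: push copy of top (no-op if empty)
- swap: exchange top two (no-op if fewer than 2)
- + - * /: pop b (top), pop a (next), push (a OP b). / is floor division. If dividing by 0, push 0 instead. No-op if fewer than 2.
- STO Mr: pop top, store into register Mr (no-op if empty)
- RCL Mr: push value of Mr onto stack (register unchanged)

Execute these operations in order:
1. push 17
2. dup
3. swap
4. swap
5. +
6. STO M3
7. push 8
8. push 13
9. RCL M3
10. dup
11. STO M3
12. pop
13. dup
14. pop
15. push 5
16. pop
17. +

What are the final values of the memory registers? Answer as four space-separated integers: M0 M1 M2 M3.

After op 1 (push 17): stack=[17] mem=[0,0,0,0]
After op 2 (dup): stack=[17,17] mem=[0,0,0,0]
After op 3 (swap): stack=[17,17] mem=[0,0,0,0]
After op 4 (swap): stack=[17,17] mem=[0,0,0,0]
After op 5 (+): stack=[34] mem=[0,0,0,0]
After op 6 (STO M3): stack=[empty] mem=[0,0,0,34]
After op 7 (push 8): stack=[8] mem=[0,0,0,34]
After op 8 (push 13): stack=[8,13] mem=[0,0,0,34]
After op 9 (RCL M3): stack=[8,13,34] mem=[0,0,0,34]
After op 10 (dup): stack=[8,13,34,34] mem=[0,0,0,34]
After op 11 (STO M3): stack=[8,13,34] mem=[0,0,0,34]
After op 12 (pop): stack=[8,13] mem=[0,0,0,34]
After op 13 (dup): stack=[8,13,13] mem=[0,0,0,34]
After op 14 (pop): stack=[8,13] mem=[0,0,0,34]
After op 15 (push 5): stack=[8,13,5] mem=[0,0,0,34]
After op 16 (pop): stack=[8,13] mem=[0,0,0,34]
After op 17 (+): stack=[21] mem=[0,0,0,34]

Answer: 0 0 0 34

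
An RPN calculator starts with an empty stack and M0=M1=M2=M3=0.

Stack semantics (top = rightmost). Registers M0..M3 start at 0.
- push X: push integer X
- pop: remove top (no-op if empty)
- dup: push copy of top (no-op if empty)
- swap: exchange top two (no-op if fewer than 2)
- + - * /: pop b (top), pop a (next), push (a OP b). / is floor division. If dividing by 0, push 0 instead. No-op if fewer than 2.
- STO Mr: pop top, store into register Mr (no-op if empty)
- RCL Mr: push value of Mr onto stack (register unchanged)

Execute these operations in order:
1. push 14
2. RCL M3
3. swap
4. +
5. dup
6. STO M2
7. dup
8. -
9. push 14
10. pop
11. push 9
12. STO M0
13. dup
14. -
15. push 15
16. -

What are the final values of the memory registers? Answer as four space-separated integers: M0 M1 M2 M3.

Answer: 9 0 14 0

Derivation:
After op 1 (push 14): stack=[14] mem=[0,0,0,0]
After op 2 (RCL M3): stack=[14,0] mem=[0,0,0,0]
After op 3 (swap): stack=[0,14] mem=[0,0,0,0]
After op 4 (+): stack=[14] mem=[0,0,0,0]
After op 5 (dup): stack=[14,14] mem=[0,0,0,0]
After op 6 (STO M2): stack=[14] mem=[0,0,14,0]
After op 7 (dup): stack=[14,14] mem=[0,0,14,0]
After op 8 (-): stack=[0] mem=[0,0,14,0]
After op 9 (push 14): stack=[0,14] mem=[0,0,14,0]
After op 10 (pop): stack=[0] mem=[0,0,14,0]
After op 11 (push 9): stack=[0,9] mem=[0,0,14,0]
After op 12 (STO M0): stack=[0] mem=[9,0,14,0]
After op 13 (dup): stack=[0,0] mem=[9,0,14,0]
After op 14 (-): stack=[0] mem=[9,0,14,0]
After op 15 (push 15): stack=[0,15] mem=[9,0,14,0]
After op 16 (-): stack=[-15] mem=[9,0,14,0]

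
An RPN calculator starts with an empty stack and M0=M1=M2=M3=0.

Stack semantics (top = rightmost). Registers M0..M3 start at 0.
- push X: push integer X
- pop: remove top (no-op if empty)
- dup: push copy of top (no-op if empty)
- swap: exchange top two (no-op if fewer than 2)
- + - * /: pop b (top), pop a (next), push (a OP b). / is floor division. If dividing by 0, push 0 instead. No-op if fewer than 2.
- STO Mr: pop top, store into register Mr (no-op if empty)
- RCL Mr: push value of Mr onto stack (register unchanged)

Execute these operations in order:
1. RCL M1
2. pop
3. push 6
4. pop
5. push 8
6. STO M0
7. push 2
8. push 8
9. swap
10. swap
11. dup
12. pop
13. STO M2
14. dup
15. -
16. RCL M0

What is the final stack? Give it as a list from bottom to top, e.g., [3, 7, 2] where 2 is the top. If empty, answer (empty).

Answer: [0, 8]

Derivation:
After op 1 (RCL M1): stack=[0] mem=[0,0,0,0]
After op 2 (pop): stack=[empty] mem=[0,0,0,0]
After op 3 (push 6): stack=[6] mem=[0,0,0,0]
After op 4 (pop): stack=[empty] mem=[0,0,0,0]
After op 5 (push 8): stack=[8] mem=[0,0,0,0]
After op 6 (STO M0): stack=[empty] mem=[8,0,0,0]
After op 7 (push 2): stack=[2] mem=[8,0,0,0]
After op 8 (push 8): stack=[2,8] mem=[8,0,0,0]
After op 9 (swap): stack=[8,2] mem=[8,0,0,0]
After op 10 (swap): stack=[2,8] mem=[8,0,0,0]
After op 11 (dup): stack=[2,8,8] mem=[8,0,0,0]
After op 12 (pop): stack=[2,8] mem=[8,0,0,0]
After op 13 (STO M2): stack=[2] mem=[8,0,8,0]
After op 14 (dup): stack=[2,2] mem=[8,0,8,0]
After op 15 (-): stack=[0] mem=[8,0,8,0]
After op 16 (RCL M0): stack=[0,8] mem=[8,0,8,0]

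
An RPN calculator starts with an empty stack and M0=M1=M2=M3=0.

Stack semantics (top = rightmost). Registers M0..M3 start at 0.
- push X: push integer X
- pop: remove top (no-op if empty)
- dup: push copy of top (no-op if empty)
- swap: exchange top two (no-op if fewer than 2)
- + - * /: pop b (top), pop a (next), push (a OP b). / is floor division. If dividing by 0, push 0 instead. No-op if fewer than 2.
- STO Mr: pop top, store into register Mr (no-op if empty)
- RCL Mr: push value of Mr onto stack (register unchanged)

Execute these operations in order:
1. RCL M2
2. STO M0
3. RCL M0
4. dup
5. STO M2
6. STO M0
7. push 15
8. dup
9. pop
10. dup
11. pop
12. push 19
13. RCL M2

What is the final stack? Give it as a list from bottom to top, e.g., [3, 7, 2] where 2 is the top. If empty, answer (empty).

Answer: [15, 19, 0]

Derivation:
After op 1 (RCL M2): stack=[0] mem=[0,0,0,0]
After op 2 (STO M0): stack=[empty] mem=[0,0,0,0]
After op 3 (RCL M0): stack=[0] mem=[0,0,0,0]
After op 4 (dup): stack=[0,0] mem=[0,0,0,0]
After op 5 (STO M2): stack=[0] mem=[0,0,0,0]
After op 6 (STO M0): stack=[empty] mem=[0,0,0,0]
After op 7 (push 15): stack=[15] mem=[0,0,0,0]
After op 8 (dup): stack=[15,15] mem=[0,0,0,0]
After op 9 (pop): stack=[15] mem=[0,0,0,0]
After op 10 (dup): stack=[15,15] mem=[0,0,0,0]
After op 11 (pop): stack=[15] mem=[0,0,0,0]
After op 12 (push 19): stack=[15,19] mem=[0,0,0,0]
After op 13 (RCL M2): stack=[15,19,0] mem=[0,0,0,0]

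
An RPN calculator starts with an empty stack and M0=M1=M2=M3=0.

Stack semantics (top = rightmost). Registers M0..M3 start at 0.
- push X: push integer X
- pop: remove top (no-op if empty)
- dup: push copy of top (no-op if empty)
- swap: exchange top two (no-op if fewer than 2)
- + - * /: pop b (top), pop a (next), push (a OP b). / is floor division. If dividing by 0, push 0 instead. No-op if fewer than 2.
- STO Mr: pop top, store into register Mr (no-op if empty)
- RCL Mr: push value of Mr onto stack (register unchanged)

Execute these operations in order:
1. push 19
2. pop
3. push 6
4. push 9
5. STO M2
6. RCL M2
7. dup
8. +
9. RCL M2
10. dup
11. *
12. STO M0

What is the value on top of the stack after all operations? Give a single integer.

Answer: 18

Derivation:
After op 1 (push 19): stack=[19] mem=[0,0,0,0]
After op 2 (pop): stack=[empty] mem=[0,0,0,0]
After op 3 (push 6): stack=[6] mem=[0,0,0,0]
After op 4 (push 9): stack=[6,9] mem=[0,0,0,0]
After op 5 (STO M2): stack=[6] mem=[0,0,9,0]
After op 6 (RCL M2): stack=[6,9] mem=[0,0,9,0]
After op 7 (dup): stack=[6,9,9] mem=[0,0,9,0]
After op 8 (+): stack=[6,18] mem=[0,0,9,0]
After op 9 (RCL M2): stack=[6,18,9] mem=[0,0,9,0]
After op 10 (dup): stack=[6,18,9,9] mem=[0,0,9,0]
After op 11 (*): stack=[6,18,81] mem=[0,0,9,0]
After op 12 (STO M0): stack=[6,18] mem=[81,0,9,0]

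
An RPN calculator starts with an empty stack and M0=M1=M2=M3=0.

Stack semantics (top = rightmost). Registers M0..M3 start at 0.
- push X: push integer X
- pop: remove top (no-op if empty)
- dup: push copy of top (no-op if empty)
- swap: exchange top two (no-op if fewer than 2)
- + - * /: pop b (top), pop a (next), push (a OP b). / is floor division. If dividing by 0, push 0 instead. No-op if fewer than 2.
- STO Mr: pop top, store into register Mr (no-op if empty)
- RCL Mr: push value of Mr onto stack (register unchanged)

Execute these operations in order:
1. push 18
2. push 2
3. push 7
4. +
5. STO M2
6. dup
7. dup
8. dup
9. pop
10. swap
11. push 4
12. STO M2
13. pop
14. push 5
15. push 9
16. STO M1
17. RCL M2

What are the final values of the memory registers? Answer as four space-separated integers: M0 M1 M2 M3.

After op 1 (push 18): stack=[18] mem=[0,0,0,0]
After op 2 (push 2): stack=[18,2] mem=[0,0,0,0]
After op 3 (push 7): stack=[18,2,7] mem=[0,0,0,0]
After op 4 (+): stack=[18,9] mem=[0,0,0,0]
After op 5 (STO M2): stack=[18] mem=[0,0,9,0]
After op 6 (dup): stack=[18,18] mem=[0,0,9,0]
After op 7 (dup): stack=[18,18,18] mem=[0,0,9,0]
After op 8 (dup): stack=[18,18,18,18] mem=[0,0,9,0]
After op 9 (pop): stack=[18,18,18] mem=[0,0,9,0]
After op 10 (swap): stack=[18,18,18] mem=[0,0,9,0]
After op 11 (push 4): stack=[18,18,18,4] mem=[0,0,9,0]
After op 12 (STO M2): stack=[18,18,18] mem=[0,0,4,0]
After op 13 (pop): stack=[18,18] mem=[0,0,4,0]
After op 14 (push 5): stack=[18,18,5] mem=[0,0,4,0]
After op 15 (push 9): stack=[18,18,5,9] mem=[0,0,4,0]
After op 16 (STO M1): stack=[18,18,5] mem=[0,9,4,0]
After op 17 (RCL M2): stack=[18,18,5,4] mem=[0,9,4,0]

Answer: 0 9 4 0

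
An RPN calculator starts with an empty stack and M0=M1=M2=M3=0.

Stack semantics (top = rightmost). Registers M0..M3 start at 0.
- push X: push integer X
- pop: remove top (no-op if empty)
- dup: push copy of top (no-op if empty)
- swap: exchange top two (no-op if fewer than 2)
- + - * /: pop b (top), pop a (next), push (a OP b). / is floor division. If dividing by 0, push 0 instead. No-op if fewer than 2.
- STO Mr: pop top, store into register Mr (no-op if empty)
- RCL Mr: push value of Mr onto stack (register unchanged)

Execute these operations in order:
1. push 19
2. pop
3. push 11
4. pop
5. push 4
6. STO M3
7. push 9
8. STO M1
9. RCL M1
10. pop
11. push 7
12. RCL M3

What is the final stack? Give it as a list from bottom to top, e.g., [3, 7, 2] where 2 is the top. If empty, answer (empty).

After op 1 (push 19): stack=[19] mem=[0,0,0,0]
After op 2 (pop): stack=[empty] mem=[0,0,0,0]
After op 3 (push 11): stack=[11] mem=[0,0,0,0]
After op 4 (pop): stack=[empty] mem=[0,0,0,0]
After op 5 (push 4): stack=[4] mem=[0,0,0,0]
After op 6 (STO M3): stack=[empty] mem=[0,0,0,4]
After op 7 (push 9): stack=[9] mem=[0,0,0,4]
After op 8 (STO M1): stack=[empty] mem=[0,9,0,4]
After op 9 (RCL M1): stack=[9] mem=[0,9,0,4]
After op 10 (pop): stack=[empty] mem=[0,9,0,4]
After op 11 (push 7): stack=[7] mem=[0,9,0,4]
After op 12 (RCL M3): stack=[7,4] mem=[0,9,0,4]

Answer: [7, 4]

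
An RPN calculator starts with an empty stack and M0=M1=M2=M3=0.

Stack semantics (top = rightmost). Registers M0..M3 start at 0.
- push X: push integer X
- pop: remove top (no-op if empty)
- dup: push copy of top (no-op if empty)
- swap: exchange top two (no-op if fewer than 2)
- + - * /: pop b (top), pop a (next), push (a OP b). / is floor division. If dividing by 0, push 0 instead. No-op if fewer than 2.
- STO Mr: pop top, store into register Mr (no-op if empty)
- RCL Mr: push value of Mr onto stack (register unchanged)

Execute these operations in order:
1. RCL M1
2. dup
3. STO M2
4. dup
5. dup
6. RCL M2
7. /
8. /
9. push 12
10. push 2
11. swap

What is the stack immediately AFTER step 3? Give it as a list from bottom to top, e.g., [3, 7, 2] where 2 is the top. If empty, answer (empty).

After op 1 (RCL M1): stack=[0] mem=[0,0,0,0]
After op 2 (dup): stack=[0,0] mem=[0,0,0,0]
After op 3 (STO M2): stack=[0] mem=[0,0,0,0]

[0]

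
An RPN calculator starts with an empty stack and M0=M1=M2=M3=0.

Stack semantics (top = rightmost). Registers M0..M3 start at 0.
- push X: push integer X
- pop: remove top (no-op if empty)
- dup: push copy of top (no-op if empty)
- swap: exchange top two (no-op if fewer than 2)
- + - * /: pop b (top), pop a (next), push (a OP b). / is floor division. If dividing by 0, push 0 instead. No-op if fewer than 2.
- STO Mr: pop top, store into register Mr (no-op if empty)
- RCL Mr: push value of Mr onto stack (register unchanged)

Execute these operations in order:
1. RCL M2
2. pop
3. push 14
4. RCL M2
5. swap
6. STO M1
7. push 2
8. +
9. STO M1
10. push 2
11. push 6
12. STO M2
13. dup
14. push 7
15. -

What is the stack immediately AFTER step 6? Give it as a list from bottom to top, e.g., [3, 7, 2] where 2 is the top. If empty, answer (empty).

After op 1 (RCL M2): stack=[0] mem=[0,0,0,0]
After op 2 (pop): stack=[empty] mem=[0,0,0,0]
After op 3 (push 14): stack=[14] mem=[0,0,0,0]
After op 4 (RCL M2): stack=[14,0] mem=[0,0,0,0]
After op 5 (swap): stack=[0,14] mem=[0,0,0,0]
After op 6 (STO M1): stack=[0] mem=[0,14,0,0]

[0]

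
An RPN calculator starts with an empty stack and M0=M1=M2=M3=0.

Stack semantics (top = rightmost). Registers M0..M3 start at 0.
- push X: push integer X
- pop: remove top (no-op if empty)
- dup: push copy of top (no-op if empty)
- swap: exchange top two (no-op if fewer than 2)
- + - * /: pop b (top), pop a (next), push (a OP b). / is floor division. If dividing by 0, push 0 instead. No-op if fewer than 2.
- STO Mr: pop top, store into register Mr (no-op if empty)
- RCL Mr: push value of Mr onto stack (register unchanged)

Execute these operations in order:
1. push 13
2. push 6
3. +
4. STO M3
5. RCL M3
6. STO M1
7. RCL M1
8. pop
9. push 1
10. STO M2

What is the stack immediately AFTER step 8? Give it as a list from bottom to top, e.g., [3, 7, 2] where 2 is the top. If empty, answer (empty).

After op 1 (push 13): stack=[13] mem=[0,0,0,0]
After op 2 (push 6): stack=[13,6] mem=[0,0,0,0]
After op 3 (+): stack=[19] mem=[0,0,0,0]
After op 4 (STO M3): stack=[empty] mem=[0,0,0,19]
After op 5 (RCL M3): stack=[19] mem=[0,0,0,19]
After op 6 (STO M1): stack=[empty] mem=[0,19,0,19]
After op 7 (RCL M1): stack=[19] mem=[0,19,0,19]
After op 8 (pop): stack=[empty] mem=[0,19,0,19]

(empty)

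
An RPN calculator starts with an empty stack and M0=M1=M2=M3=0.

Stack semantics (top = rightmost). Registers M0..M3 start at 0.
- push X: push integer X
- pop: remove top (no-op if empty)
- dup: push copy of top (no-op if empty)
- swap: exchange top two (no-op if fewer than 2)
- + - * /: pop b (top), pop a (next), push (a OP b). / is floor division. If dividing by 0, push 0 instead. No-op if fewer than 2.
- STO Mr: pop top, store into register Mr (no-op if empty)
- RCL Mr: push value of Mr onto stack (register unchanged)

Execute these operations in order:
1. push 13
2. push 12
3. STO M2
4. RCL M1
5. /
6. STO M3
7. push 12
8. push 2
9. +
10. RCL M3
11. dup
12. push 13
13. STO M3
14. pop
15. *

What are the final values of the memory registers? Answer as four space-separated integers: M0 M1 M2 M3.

Answer: 0 0 12 13

Derivation:
After op 1 (push 13): stack=[13] mem=[0,0,0,0]
After op 2 (push 12): stack=[13,12] mem=[0,0,0,0]
After op 3 (STO M2): stack=[13] mem=[0,0,12,0]
After op 4 (RCL M1): stack=[13,0] mem=[0,0,12,0]
After op 5 (/): stack=[0] mem=[0,0,12,0]
After op 6 (STO M3): stack=[empty] mem=[0,0,12,0]
After op 7 (push 12): stack=[12] mem=[0,0,12,0]
After op 8 (push 2): stack=[12,2] mem=[0,0,12,0]
After op 9 (+): stack=[14] mem=[0,0,12,0]
After op 10 (RCL M3): stack=[14,0] mem=[0,0,12,0]
After op 11 (dup): stack=[14,0,0] mem=[0,0,12,0]
After op 12 (push 13): stack=[14,0,0,13] mem=[0,0,12,0]
After op 13 (STO M3): stack=[14,0,0] mem=[0,0,12,13]
After op 14 (pop): stack=[14,0] mem=[0,0,12,13]
After op 15 (*): stack=[0] mem=[0,0,12,13]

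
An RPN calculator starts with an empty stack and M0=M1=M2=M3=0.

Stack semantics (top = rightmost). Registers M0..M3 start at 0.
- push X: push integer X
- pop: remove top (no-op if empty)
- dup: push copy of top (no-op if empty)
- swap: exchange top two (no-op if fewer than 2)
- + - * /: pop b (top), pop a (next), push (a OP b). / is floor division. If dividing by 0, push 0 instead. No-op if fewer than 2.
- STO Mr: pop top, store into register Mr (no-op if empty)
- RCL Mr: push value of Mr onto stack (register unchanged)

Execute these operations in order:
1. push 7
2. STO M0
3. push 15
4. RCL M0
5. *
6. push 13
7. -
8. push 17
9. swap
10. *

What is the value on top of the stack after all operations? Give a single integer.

After op 1 (push 7): stack=[7] mem=[0,0,0,0]
After op 2 (STO M0): stack=[empty] mem=[7,0,0,0]
After op 3 (push 15): stack=[15] mem=[7,0,0,0]
After op 4 (RCL M0): stack=[15,7] mem=[7,0,0,0]
After op 5 (*): stack=[105] mem=[7,0,0,0]
After op 6 (push 13): stack=[105,13] mem=[7,0,0,0]
After op 7 (-): stack=[92] mem=[7,0,0,0]
After op 8 (push 17): stack=[92,17] mem=[7,0,0,0]
After op 9 (swap): stack=[17,92] mem=[7,0,0,0]
After op 10 (*): stack=[1564] mem=[7,0,0,0]

Answer: 1564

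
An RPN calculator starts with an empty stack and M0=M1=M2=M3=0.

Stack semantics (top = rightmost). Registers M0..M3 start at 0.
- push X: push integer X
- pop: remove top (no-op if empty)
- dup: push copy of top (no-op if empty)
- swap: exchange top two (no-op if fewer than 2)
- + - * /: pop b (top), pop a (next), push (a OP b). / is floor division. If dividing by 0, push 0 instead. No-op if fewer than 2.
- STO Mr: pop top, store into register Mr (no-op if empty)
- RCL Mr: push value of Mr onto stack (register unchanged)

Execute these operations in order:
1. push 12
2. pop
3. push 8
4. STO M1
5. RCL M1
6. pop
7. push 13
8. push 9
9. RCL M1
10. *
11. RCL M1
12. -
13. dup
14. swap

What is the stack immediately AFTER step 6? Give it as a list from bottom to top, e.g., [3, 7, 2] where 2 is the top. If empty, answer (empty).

After op 1 (push 12): stack=[12] mem=[0,0,0,0]
After op 2 (pop): stack=[empty] mem=[0,0,0,0]
After op 3 (push 8): stack=[8] mem=[0,0,0,0]
After op 4 (STO M1): stack=[empty] mem=[0,8,0,0]
After op 5 (RCL M1): stack=[8] mem=[0,8,0,0]
After op 6 (pop): stack=[empty] mem=[0,8,0,0]

(empty)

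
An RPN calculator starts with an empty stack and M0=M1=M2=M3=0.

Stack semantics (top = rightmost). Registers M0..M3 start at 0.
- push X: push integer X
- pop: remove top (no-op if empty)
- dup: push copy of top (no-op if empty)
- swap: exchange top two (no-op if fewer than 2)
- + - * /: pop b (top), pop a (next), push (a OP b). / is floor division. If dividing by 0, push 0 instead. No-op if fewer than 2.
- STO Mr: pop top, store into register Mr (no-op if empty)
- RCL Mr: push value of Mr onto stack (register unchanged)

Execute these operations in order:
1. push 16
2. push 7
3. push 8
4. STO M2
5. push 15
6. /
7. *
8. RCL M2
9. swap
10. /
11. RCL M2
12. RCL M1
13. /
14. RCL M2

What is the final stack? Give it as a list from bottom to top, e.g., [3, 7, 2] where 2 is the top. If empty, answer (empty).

After op 1 (push 16): stack=[16] mem=[0,0,0,0]
After op 2 (push 7): stack=[16,7] mem=[0,0,0,0]
After op 3 (push 8): stack=[16,7,8] mem=[0,0,0,0]
After op 4 (STO M2): stack=[16,7] mem=[0,0,8,0]
After op 5 (push 15): stack=[16,7,15] mem=[0,0,8,0]
After op 6 (/): stack=[16,0] mem=[0,0,8,0]
After op 7 (*): stack=[0] mem=[0,0,8,0]
After op 8 (RCL M2): stack=[0,8] mem=[0,0,8,0]
After op 9 (swap): stack=[8,0] mem=[0,0,8,0]
After op 10 (/): stack=[0] mem=[0,0,8,0]
After op 11 (RCL M2): stack=[0,8] mem=[0,0,8,0]
After op 12 (RCL M1): stack=[0,8,0] mem=[0,0,8,0]
After op 13 (/): stack=[0,0] mem=[0,0,8,0]
After op 14 (RCL M2): stack=[0,0,8] mem=[0,0,8,0]

Answer: [0, 0, 8]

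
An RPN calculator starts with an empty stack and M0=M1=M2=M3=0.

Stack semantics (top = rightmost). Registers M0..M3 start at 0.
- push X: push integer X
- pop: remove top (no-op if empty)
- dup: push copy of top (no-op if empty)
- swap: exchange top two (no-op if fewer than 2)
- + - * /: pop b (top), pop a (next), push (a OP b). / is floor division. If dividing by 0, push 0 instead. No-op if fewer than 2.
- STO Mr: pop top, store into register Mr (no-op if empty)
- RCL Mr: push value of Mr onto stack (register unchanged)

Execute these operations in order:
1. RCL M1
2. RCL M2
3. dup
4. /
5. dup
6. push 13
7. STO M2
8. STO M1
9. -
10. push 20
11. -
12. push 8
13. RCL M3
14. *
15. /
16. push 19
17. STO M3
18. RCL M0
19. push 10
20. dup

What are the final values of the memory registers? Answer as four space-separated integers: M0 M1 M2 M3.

Answer: 0 0 13 19

Derivation:
After op 1 (RCL M1): stack=[0] mem=[0,0,0,0]
After op 2 (RCL M2): stack=[0,0] mem=[0,0,0,0]
After op 3 (dup): stack=[0,0,0] mem=[0,0,0,0]
After op 4 (/): stack=[0,0] mem=[0,0,0,0]
After op 5 (dup): stack=[0,0,0] mem=[0,0,0,0]
After op 6 (push 13): stack=[0,0,0,13] mem=[0,0,0,0]
After op 7 (STO M2): stack=[0,0,0] mem=[0,0,13,0]
After op 8 (STO M1): stack=[0,0] mem=[0,0,13,0]
After op 9 (-): stack=[0] mem=[0,0,13,0]
After op 10 (push 20): stack=[0,20] mem=[0,0,13,0]
After op 11 (-): stack=[-20] mem=[0,0,13,0]
After op 12 (push 8): stack=[-20,8] mem=[0,0,13,0]
After op 13 (RCL M3): stack=[-20,8,0] mem=[0,0,13,0]
After op 14 (*): stack=[-20,0] mem=[0,0,13,0]
After op 15 (/): stack=[0] mem=[0,0,13,0]
After op 16 (push 19): stack=[0,19] mem=[0,0,13,0]
After op 17 (STO M3): stack=[0] mem=[0,0,13,19]
After op 18 (RCL M0): stack=[0,0] mem=[0,0,13,19]
After op 19 (push 10): stack=[0,0,10] mem=[0,0,13,19]
After op 20 (dup): stack=[0,0,10,10] mem=[0,0,13,19]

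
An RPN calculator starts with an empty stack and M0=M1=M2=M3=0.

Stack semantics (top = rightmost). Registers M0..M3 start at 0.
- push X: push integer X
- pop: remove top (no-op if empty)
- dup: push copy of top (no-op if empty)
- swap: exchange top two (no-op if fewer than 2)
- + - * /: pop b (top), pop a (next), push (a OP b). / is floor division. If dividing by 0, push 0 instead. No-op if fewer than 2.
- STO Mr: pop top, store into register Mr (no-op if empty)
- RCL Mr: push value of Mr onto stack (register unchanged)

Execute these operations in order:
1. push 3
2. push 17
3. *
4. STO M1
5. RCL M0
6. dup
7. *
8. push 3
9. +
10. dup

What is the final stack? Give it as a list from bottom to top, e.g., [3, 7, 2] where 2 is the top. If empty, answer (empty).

Answer: [3, 3]

Derivation:
After op 1 (push 3): stack=[3] mem=[0,0,0,0]
After op 2 (push 17): stack=[3,17] mem=[0,0,0,0]
After op 3 (*): stack=[51] mem=[0,0,0,0]
After op 4 (STO M1): stack=[empty] mem=[0,51,0,0]
After op 5 (RCL M0): stack=[0] mem=[0,51,0,0]
After op 6 (dup): stack=[0,0] mem=[0,51,0,0]
After op 7 (*): stack=[0] mem=[0,51,0,0]
After op 8 (push 3): stack=[0,3] mem=[0,51,0,0]
After op 9 (+): stack=[3] mem=[0,51,0,0]
After op 10 (dup): stack=[3,3] mem=[0,51,0,0]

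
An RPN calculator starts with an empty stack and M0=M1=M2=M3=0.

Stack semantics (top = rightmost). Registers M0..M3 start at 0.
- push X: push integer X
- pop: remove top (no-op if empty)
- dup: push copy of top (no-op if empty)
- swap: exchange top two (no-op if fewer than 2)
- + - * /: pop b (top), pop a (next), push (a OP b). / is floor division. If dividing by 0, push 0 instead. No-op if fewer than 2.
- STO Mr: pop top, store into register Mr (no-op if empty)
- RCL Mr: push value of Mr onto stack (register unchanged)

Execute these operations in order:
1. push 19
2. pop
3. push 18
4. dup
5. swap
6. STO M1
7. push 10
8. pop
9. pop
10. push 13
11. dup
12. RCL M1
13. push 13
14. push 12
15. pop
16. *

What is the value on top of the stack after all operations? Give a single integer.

Answer: 234

Derivation:
After op 1 (push 19): stack=[19] mem=[0,0,0,0]
After op 2 (pop): stack=[empty] mem=[0,0,0,0]
After op 3 (push 18): stack=[18] mem=[0,0,0,0]
After op 4 (dup): stack=[18,18] mem=[0,0,0,0]
After op 5 (swap): stack=[18,18] mem=[0,0,0,0]
After op 6 (STO M1): stack=[18] mem=[0,18,0,0]
After op 7 (push 10): stack=[18,10] mem=[0,18,0,0]
After op 8 (pop): stack=[18] mem=[0,18,0,0]
After op 9 (pop): stack=[empty] mem=[0,18,0,0]
After op 10 (push 13): stack=[13] mem=[0,18,0,0]
After op 11 (dup): stack=[13,13] mem=[0,18,0,0]
After op 12 (RCL M1): stack=[13,13,18] mem=[0,18,0,0]
After op 13 (push 13): stack=[13,13,18,13] mem=[0,18,0,0]
After op 14 (push 12): stack=[13,13,18,13,12] mem=[0,18,0,0]
After op 15 (pop): stack=[13,13,18,13] mem=[0,18,0,0]
After op 16 (*): stack=[13,13,234] mem=[0,18,0,0]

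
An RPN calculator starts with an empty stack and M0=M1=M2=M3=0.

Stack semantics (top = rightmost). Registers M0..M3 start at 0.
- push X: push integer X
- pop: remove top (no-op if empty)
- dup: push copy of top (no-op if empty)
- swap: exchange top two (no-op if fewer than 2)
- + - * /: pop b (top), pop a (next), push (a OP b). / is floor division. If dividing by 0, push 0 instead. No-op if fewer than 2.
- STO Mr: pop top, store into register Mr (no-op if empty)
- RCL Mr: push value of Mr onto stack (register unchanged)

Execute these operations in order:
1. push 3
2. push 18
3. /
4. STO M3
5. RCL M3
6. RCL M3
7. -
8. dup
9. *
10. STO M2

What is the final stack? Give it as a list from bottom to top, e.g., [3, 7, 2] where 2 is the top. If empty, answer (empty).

Answer: (empty)

Derivation:
After op 1 (push 3): stack=[3] mem=[0,0,0,0]
After op 2 (push 18): stack=[3,18] mem=[0,0,0,0]
After op 3 (/): stack=[0] mem=[0,0,0,0]
After op 4 (STO M3): stack=[empty] mem=[0,0,0,0]
After op 5 (RCL M3): stack=[0] mem=[0,0,0,0]
After op 6 (RCL M3): stack=[0,0] mem=[0,0,0,0]
After op 7 (-): stack=[0] mem=[0,0,0,0]
After op 8 (dup): stack=[0,0] mem=[0,0,0,0]
After op 9 (*): stack=[0] mem=[0,0,0,0]
After op 10 (STO M2): stack=[empty] mem=[0,0,0,0]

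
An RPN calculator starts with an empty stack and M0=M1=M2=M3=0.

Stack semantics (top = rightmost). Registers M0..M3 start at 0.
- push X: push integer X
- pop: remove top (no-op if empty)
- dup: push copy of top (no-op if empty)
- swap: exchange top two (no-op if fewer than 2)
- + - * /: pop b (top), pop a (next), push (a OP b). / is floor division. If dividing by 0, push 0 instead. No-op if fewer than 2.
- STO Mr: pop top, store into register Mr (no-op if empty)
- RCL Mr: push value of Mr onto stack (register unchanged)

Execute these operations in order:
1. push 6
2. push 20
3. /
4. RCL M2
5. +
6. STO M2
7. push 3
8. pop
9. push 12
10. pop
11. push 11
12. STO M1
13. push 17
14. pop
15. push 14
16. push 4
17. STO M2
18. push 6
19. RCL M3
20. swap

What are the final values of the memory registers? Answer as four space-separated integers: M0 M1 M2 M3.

Answer: 0 11 4 0

Derivation:
After op 1 (push 6): stack=[6] mem=[0,0,0,0]
After op 2 (push 20): stack=[6,20] mem=[0,0,0,0]
After op 3 (/): stack=[0] mem=[0,0,0,0]
After op 4 (RCL M2): stack=[0,0] mem=[0,0,0,0]
After op 5 (+): stack=[0] mem=[0,0,0,0]
After op 6 (STO M2): stack=[empty] mem=[0,0,0,0]
After op 7 (push 3): stack=[3] mem=[0,0,0,0]
After op 8 (pop): stack=[empty] mem=[0,0,0,0]
After op 9 (push 12): stack=[12] mem=[0,0,0,0]
After op 10 (pop): stack=[empty] mem=[0,0,0,0]
After op 11 (push 11): stack=[11] mem=[0,0,0,0]
After op 12 (STO M1): stack=[empty] mem=[0,11,0,0]
After op 13 (push 17): stack=[17] mem=[0,11,0,0]
After op 14 (pop): stack=[empty] mem=[0,11,0,0]
After op 15 (push 14): stack=[14] mem=[0,11,0,0]
After op 16 (push 4): stack=[14,4] mem=[0,11,0,0]
After op 17 (STO M2): stack=[14] mem=[0,11,4,0]
After op 18 (push 6): stack=[14,6] mem=[0,11,4,0]
After op 19 (RCL M3): stack=[14,6,0] mem=[0,11,4,0]
After op 20 (swap): stack=[14,0,6] mem=[0,11,4,0]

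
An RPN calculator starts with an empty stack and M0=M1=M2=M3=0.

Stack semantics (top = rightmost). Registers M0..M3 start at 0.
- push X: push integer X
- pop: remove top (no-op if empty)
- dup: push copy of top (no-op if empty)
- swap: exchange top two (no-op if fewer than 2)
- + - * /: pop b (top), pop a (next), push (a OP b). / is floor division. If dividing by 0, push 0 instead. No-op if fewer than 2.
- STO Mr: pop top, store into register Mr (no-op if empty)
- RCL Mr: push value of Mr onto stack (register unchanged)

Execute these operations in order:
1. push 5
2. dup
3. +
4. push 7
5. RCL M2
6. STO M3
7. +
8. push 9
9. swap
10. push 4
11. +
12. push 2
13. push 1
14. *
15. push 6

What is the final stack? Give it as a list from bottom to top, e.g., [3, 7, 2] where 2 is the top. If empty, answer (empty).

After op 1 (push 5): stack=[5] mem=[0,0,0,0]
After op 2 (dup): stack=[5,5] mem=[0,0,0,0]
After op 3 (+): stack=[10] mem=[0,0,0,0]
After op 4 (push 7): stack=[10,7] mem=[0,0,0,0]
After op 5 (RCL M2): stack=[10,7,0] mem=[0,0,0,0]
After op 6 (STO M3): stack=[10,7] mem=[0,0,0,0]
After op 7 (+): stack=[17] mem=[0,0,0,0]
After op 8 (push 9): stack=[17,9] mem=[0,0,0,0]
After op 9 (swap): stack=[9,17] mem=[0,0,0,0]
After op 10 (push 4): stack=[9,17,4] mem=[0,0,0,0]
After op 11 (+): stack=[9,21] mem=[0,0,0,0]
After op 12 (push 2): stack=[9,21,2] mem=[0,0,0,0]
After op 13 (push 1): stack=[9,21,2,1] mem=[0,0,0,0]
After op 14 (*): stack=[9,21,2] mem=[0,0,0,0]
After op 15 (push 6): stack=[9,21,2,6] mem=[0,0,0,0]

Answer: [9, 21, 2, 6]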